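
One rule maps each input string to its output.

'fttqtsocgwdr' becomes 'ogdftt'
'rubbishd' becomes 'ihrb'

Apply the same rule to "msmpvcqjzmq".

The rule is to keep every other character starting from the first (positions 1st, 3rd, 5th, ...), then swap the front and back halves of the string.
Working it through for "msmpvcqjzmq": intermediate "mmvqzq", final "qzqmmv".

qzqmmv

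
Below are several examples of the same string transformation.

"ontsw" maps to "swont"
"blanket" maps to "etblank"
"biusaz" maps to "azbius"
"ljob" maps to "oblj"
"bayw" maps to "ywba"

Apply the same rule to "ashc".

hcas

Each output is the input with this applied: move the last 2 characters to the front (rotate right by 2).
On "ashc" that produces "hcas".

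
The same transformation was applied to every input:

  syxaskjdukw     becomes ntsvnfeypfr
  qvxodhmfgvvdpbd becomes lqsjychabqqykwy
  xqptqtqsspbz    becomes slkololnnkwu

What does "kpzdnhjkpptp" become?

In each case the input is transformed by: shift every letter 5 places backward in the alphabet (wrapping around).
For "kpzdnhjkpptp" the result is "fkuyicefkkok".

fkuyicefkkok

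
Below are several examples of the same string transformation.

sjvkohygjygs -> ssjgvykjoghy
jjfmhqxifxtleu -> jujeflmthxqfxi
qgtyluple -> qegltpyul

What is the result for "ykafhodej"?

yjkeadfoh

Looking at the pairs, the operation is to take characters alternately from the front and the back (1st, last, 2nd, 2nd-last, ...).
For "ykafhodej" the result is "yjkeadfoh".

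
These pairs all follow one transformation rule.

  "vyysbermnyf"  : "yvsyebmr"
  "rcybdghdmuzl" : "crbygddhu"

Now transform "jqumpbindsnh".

qjmubpnis

The pattern: swap each adjacent pair of characters (1↔2, 3↔4, ...), then delete the last 3 characters.
For "jqumpbindsnh", step one produces "qjmubpnisdhn"; step two turns that into "qjmubpnis".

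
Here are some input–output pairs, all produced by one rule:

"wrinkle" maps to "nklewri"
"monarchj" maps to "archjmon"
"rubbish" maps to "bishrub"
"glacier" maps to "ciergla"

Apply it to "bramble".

In each case the input is transformed by: move the first 3 characters to the end (rotate left by 3).
So "bramble" becomes "mblebra".

mblebra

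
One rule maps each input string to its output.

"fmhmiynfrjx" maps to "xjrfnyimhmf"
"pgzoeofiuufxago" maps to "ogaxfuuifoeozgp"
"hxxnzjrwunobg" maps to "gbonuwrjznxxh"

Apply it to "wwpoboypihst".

The rule is to reverse the string.
Doing the same to "wwpoboypihst": "tshipyobopww".

tshipyobopww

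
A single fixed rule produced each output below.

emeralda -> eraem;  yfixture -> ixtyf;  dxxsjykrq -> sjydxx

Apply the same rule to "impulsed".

pulim

In each case the input is transformed by: delete the last 3 characters, then move the last 3 characters to the front (rotate right by 3).
Working it through for "impulsed": intermediate "impul", final "pulim".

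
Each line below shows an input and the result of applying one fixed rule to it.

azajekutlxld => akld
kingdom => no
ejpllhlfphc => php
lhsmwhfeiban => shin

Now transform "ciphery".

The rule is to keep one character in every 3, starting at position 3 (positions 3rd, 6th, 9th, ...).
Applying that to "ciphery" gives "pr".

pr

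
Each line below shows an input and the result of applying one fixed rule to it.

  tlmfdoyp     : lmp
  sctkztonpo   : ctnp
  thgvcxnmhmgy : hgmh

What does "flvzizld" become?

The transformation: swap each adjacent pair of characters (1↔2, 3↔4, ...), then keep one character in every 3, starting at position 1 (positions 1st, 4th, 7th, ...).
So "flvzizld" becomes "lvd".

lvd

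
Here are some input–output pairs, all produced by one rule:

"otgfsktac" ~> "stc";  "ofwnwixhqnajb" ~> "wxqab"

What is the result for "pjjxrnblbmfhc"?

Looking at the pairs, the operation is to delete the first 3 characters, then keep every other character starting from the second (positions 2nd, 4th, 6th, ...).
Working it through for "pjjxrnblbmfhc": intermediate "xrnblbmfhc", final "rbbfc".

rbbfc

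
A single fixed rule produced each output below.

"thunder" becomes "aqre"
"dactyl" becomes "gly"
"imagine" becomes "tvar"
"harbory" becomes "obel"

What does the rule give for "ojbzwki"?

mjxv

Rule — shift every letter 13 places forward in the alphabet (wrapping around) — i.e. ROT13, then delete the first 3 characters.
"ojbzwki" → "bwomjxv" → "mjxv".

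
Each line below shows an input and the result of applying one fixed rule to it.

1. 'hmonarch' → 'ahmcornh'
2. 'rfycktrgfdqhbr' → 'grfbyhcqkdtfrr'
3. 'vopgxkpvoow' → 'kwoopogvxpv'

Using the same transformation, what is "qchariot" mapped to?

The transformation: take characters alternately from the front and the back (1st, last, 2nd, 2nd-last, ...), then swap the first and last characters.
Applying that to "qchariot" gives "rtcohiaq".

rtcohiaq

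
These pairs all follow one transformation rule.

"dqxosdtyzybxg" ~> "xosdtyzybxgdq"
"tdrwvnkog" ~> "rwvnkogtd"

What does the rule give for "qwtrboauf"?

What's happening: move the first 2 characters to the end (rotate left by 2).
"qwtrboauf" → "trboaufqw".

trboaufqw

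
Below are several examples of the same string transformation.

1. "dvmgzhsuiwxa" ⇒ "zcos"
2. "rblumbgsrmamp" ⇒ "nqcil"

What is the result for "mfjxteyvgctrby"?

Looking at the pairs, the operation is to keep one character in every 3, starting at position 1 (positions 1st, 4th, 7th, ...), then shift every letter 4 places backward in the alphabet (wrapping around).
Applying both steps to "mfjxteyvgctrby": "mxycb", then "ituyx".
(Check on "rblumbgsrmamp": → "rugmp" → "nqcil" ✓)

ituyx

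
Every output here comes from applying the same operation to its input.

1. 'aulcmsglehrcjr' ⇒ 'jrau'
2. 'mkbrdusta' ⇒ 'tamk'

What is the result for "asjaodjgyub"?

Looking at the pairs, the operation is to move the last 2 characters to the front (rotate right by 2), then keep only the first 4 characters.
"asjaodjgyub" → "ubasjaodjgy" → "ubas".
(Check on "mkbrdusta": → "tamkbrdus" → "tamk" ✓)

ubas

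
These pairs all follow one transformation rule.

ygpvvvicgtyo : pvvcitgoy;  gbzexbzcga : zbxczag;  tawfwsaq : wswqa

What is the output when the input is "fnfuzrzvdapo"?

frzvzadop

Rule — swap each adjacent pair of characters (1↔2, 3↔4, ...), then delete the first 3 characters.
So "fnfuzrzvdapo" becomes "frzvzadop".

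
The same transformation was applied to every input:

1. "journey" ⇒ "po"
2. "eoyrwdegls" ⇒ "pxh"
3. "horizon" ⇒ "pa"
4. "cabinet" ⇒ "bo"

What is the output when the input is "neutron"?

fs

Each output is the input with this applied: keep one character in every 3, starting at position 2 (positions 2nd, 5th, 8th, ...), then shift every letter 1 place forward in the alphabet (wrapping around).
On "neutron": the first step gives "er", and the second then gives "fs".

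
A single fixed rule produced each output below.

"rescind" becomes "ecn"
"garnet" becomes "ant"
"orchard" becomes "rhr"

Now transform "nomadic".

Looking at the pairs, the operation is to keep every other character starting from the second (positions 2nd, 4th, 6th, ...).
"nomadic" → "oai".

oai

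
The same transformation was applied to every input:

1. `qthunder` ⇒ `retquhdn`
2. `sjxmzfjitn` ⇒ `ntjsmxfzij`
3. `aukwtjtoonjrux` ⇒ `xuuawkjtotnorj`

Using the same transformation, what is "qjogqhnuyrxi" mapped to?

ixjqgohqunry

The transformation: swap each adjacent pair of characters (1↔2, 3↔4, ...), then move the last 2 characters to the front (rotate right by 2).
"qjogqhnuyrxi" → "jqgohqunryix" → "ixjqgohqunry".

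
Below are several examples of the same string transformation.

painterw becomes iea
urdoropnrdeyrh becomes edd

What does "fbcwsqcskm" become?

ccb

The transformation: sort the characters into reverse alphabetical order, then keep only the last 3 characters.
"fbcwsqcskm" → "wssqmkfccb" → "ccb".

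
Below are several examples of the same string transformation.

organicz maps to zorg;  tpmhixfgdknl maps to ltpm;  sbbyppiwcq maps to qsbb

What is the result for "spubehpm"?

The rule is to move the last character to the front, then keep only the first 4 characters.
So "spubehpm" becomes "mspu".

mspu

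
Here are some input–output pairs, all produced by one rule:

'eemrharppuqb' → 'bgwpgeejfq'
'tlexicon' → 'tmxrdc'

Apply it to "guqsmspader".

The pattern: delete the first 2 characters, then shift every letter 11 places backward in the alphabet (wrapping around).
"guqsmspader" → "qsmspader" → "fhbhepstg".

fhbhepstg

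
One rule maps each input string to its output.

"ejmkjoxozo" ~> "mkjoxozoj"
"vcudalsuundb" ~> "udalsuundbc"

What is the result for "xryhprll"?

The transformation: delete the first character, then move the first character to the end.
Applying both steps to "xryhprll": "ryhprll", then "yhprllr".
(Check on "ejmkjoxozo": → "jmkjoxozo" → "mkjoxozoj" ✓)

yhprllr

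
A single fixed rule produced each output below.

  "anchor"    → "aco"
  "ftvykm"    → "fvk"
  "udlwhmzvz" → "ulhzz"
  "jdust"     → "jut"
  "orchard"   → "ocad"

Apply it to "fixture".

Looking at the pairs, the operation is to keep every other character starting from the first (positions 1st, 3rd, 5th, ...).
For "fixture" the result is "fxue".

fxue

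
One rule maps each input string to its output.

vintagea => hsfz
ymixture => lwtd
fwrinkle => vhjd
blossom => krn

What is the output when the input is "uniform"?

Looking at the pairs, the operation is to shift every letter 1 place backward in the alphabet (wrapping around), then keep every other character starting from the second (positions 2nd, 4th, 6th, ...).
"uniform" → "tmhenql" → "meq".
(Check on "fwrinkle": → "evqhmjkd" → "vhjd" ✓)

meq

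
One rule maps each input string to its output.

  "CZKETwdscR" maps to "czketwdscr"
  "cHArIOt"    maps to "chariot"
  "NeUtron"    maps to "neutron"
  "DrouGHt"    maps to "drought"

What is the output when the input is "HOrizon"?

horizon

In each case the input is transformed by: convert every letter to lowercase.
On "HOrizon" that produces "horizon".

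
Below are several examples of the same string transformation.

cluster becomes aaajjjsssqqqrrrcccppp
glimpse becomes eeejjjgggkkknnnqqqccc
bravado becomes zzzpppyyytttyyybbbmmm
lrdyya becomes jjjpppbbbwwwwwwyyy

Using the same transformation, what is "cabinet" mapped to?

aaayyyzzzggglllcccrrr

The rule is to repeat every character 3 times, then shift every letter 2 places backward in the alphabet (wrapping around).
On "cabinet" that produces "aaayyyzzzggglllcccrrr".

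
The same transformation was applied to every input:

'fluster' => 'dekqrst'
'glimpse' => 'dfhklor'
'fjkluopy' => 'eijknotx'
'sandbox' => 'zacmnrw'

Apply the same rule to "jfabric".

In each case the input is transformed by: sort the characters into alphabetical order, then shift every letter 1 place backward in the alphabet (wrapping around).
Applying both steps to "jfabric": "abcfijr", then "zabehiq".

zabehiq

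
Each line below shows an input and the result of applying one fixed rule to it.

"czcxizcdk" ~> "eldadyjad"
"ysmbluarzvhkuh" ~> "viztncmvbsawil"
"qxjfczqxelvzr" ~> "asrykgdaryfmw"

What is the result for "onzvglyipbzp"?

aqpoawhmzjqc

Each output is the input with this applied: move the last 2 characters to the front (rotate right by 2), then shift every letter 1 place forward in the alphabet (wrapping around).
For "onzvglyipbzp", step one produces "zponzvglyipb"; step two turns that into "aqpoawhmzjqc".
(Check on "qxjfczqxelvzr": → "zrqxjfczqxelv" → "asrykgdaryfmw" ✓)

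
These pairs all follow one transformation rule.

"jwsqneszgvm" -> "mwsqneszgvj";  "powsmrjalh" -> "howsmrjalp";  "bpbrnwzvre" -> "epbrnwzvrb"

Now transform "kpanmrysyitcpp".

The rule is to swap the first and last characters.
Applying that to "kpanmrysyitcpp" gives "ppanmrysyitcpk".

ppanmrysyitcpk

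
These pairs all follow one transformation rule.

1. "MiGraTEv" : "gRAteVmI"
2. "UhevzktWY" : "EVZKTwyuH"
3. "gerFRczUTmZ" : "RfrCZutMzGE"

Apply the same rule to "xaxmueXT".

The pattern: flip the case of every letter, then move the first 2 characters to the end (rotate left by 2).
For "xaxmueXT", step one produces "XAXMUExt"; step two turns that into "XMUExtXA".

XMUExtXA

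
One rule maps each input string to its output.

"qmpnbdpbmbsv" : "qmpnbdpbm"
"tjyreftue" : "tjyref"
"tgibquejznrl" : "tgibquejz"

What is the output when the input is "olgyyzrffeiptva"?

The pattern: delete the last 3 characters.
For "olgyyzrffeiptva" the result is "olgyyzrffeip".

olgyyzrffeip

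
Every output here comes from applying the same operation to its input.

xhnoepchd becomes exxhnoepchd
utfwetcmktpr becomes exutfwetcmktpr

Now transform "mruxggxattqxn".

The pattern: prepend "ex".
For "mruxggxattqxn" the result is "exmruxggxattqxn".

exmruxggxattqxn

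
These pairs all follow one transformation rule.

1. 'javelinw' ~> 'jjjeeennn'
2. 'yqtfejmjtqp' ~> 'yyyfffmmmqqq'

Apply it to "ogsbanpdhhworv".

ooobbbppphhhrrr

In each case the input is transformed by: keep one character in every 3, starting at position 1 (positions 1st, 4th, 7th, ...), then repeat every character 3 times.
"ogsbanpdhhworv" → "ooobbbppphhhrrr".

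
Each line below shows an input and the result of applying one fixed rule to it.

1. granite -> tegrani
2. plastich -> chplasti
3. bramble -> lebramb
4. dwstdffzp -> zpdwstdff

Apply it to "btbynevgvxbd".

bdbtbynevgvx

Looking at the pairs, the operation is to move the last 2 characters to the front (rotate right by 2).
For "btbynevgvxbd" the result is "bdbtbynevgvx".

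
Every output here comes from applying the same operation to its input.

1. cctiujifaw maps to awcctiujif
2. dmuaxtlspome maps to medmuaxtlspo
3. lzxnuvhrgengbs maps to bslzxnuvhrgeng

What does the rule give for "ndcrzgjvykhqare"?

rendcrzgjvykhqa

Looking at the pairs, the operation is to move the last 2 characters to the front (rotate right by 2).
So "ndcrzgjvykhqare" becomes "rendcrzgjvykhqa".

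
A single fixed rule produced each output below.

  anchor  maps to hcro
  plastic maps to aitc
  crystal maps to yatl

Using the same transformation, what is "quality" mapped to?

atiy

The transformation: swap each adjacent pair of characters (1↔2, 3↔4, ...), then keep only the last 4 characters.
For "quality", step one produces "uqlatiy"; step two turns that into "atiy".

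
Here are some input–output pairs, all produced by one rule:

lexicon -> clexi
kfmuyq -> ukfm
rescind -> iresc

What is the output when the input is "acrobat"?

bacro

Looking at the pairs, the operation is to delete the last 2 characters, then move the last character to the front.
Starting from "acrobat": after the first operation, "acrob"; after the second, "bacro".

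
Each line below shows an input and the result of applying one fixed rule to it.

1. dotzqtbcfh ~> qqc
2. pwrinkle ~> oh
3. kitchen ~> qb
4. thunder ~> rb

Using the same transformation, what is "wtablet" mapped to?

The pattern: keep one character in every 3, starting at position 3 (positions 3rd, 6th, 9th, ...), then shift every letter 3 places backward in the alphabet (wrapping around).
For "wtablet", step one produces "ae"; step two turns that into "xb".
(Check on "kitchen": → "te" → "qb" ✓)

xb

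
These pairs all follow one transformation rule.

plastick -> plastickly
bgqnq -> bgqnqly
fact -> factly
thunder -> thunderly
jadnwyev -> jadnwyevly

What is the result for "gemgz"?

The rule is to append "ly".
On "gemgz" that produces "gemgzly".

gemgzly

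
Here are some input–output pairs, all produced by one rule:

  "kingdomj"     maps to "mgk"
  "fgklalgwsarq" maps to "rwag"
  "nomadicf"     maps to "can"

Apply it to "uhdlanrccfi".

The transformation: reverse the string, then keep one character in every 3, starting at position 2 (positions 2nd, 5th, 8th, ...).
Working it through for "uhdlanrccfi": intermediate "ifccrnaldhu", final "frlu".
(Check on "kingdomj": → "jmodgnik" → "mgk" ✓)

frlu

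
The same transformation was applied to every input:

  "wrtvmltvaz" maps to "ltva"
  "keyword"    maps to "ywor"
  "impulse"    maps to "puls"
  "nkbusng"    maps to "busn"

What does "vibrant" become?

The pattern: move the last character to the front, then keep only the last 4 characters.
"vibrant" → "tvibran" → "bran".

bran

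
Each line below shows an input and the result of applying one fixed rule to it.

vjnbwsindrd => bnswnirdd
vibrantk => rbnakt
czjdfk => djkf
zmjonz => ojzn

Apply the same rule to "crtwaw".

Rule — swap each adjacent pair of characters (1↔2, 3↔4, ...), then delete the first 2 characters.
"crtwaw" → "rcwtwa" → "wtwa".

wtwa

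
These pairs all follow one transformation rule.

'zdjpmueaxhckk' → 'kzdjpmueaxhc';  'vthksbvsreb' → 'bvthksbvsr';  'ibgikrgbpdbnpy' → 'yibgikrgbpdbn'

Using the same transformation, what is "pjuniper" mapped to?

rpjunip

The pattern: move the last character to the front, then delete the last character.
Working it through for "pjuniper": intermediate "rpjunipe", final "rpjunip".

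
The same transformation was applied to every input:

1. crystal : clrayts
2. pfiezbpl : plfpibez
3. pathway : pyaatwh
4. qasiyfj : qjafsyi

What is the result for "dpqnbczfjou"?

Looking at the pairs, the operation is to take characters alternately from the front and the back (1st, last, 2nd, 2nd-last, ...).
On "dpqnbczfjou" that produces "dupoqjnfbzc".

dupoqjnfbzc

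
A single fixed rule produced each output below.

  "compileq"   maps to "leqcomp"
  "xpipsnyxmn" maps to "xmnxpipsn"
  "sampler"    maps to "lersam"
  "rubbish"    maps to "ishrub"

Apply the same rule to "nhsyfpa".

fpanhs

What's happening: move the last 3 characters to the front (rotate right by 3), then delete the last character.
For "nhsyfpa", step one produces "fpanhsy"; step two turns that into "fpanhs".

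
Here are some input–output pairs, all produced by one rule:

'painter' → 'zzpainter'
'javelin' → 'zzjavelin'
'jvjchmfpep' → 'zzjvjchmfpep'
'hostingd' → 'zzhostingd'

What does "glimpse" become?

What's happening: prepend "zz".
Applying that to "glimpse" gives "zzglimpse".

zzglimpse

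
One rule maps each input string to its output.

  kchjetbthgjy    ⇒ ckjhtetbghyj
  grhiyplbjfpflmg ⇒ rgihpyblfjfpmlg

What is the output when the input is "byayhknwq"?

The transformation: swap each adjacent pair of characters (1↔2, 3↔4, ...).
For "byayhknwq" the result is "ybyakhwnq".

ybyakhwnq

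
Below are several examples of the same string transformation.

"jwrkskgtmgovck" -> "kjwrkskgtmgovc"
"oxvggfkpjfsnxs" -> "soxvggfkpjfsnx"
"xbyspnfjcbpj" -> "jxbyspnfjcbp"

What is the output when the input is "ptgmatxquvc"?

Looking at the pairs, the operation is to move the last character to the front.
"ptgmatxquvc" → "cptgmatxquv".

cptgmatxquv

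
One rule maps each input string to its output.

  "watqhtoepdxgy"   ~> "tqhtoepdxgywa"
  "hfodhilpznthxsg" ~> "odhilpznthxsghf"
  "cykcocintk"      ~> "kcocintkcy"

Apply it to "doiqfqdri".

iqfqdrido

Each output is the input with this applied: move the first 2 characters to the end (rotate left by 2).
For "doiqfqdri" the result is "iqfqdrido".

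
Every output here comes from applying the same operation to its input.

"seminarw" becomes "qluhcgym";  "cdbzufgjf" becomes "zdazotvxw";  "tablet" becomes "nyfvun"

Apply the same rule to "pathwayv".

The rule is to reverse the string, then shift every letter 6 places backward in the alphabet (wrapping around).
Starting from "pathwayv": after the first operation, "vyawhtap"; after the second, "psuqbnuj".

psuqbnuj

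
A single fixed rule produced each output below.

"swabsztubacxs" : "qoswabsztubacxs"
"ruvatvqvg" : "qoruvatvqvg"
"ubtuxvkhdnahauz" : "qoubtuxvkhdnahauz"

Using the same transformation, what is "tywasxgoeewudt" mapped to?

Each output is the input with this applied: prepend "qo".
Applying that to "tywasxgoeewudt" gives "qotywasxgoeewudt".

qotywasxgoeewudt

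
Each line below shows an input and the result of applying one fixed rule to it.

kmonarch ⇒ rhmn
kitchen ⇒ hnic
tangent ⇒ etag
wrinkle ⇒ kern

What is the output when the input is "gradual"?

In each case the input is transformed by: move the last 3 characters to the front (rotate right by 3), then keep every other character starting from the first (positions 1st, 3rd, 5th, ...).
Working it through for "gradual": intermediate "ualgrad", final "ulrd".

ulrd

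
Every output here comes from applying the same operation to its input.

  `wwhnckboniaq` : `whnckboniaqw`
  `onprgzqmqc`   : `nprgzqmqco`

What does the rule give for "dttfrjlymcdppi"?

ttfrjlymcdppid

The pattern: move the first character to the end.
For "dttfrjlymcdppi" the result is "ttfrjlymcdppid".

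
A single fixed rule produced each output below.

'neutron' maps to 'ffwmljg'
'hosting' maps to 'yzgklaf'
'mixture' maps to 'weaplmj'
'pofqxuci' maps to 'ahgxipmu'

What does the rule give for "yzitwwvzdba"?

sqraloonrvt

Looking at the pairs, the operation is to move the last character to the front, then shift every letter 8 places backward in the alphabet (wrapping around).
On "yzitwwvzdba": the first step gives "ayzitwwvzdb", and the second then gives "sqraloonrvt".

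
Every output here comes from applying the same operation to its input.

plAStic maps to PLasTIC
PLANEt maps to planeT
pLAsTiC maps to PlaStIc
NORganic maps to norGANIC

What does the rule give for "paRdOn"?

PArDoN

The rule is to flip the case of every letter.
So "paRdOn" becomes "PArDoN".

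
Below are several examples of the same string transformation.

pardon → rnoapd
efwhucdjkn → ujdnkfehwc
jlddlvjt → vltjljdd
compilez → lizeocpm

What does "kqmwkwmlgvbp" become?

The transformation: swap each adjacent pair of characters (1↔2, 3↔4, ...), then swap the front and back halves of the string.
Applying that to "kqmwkwmlgvbp" gives "lmvgpbqkwmwk".
(Check on "compilez": → "ocpmlize" → "lizeocpm" ✓)

lmvgpbqkwmwk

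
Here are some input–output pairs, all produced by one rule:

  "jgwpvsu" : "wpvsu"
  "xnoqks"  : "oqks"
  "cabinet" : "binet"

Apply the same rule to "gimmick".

The transformation: delete the first 2 characters.
So "gimmick" becomes "mmick".

mmick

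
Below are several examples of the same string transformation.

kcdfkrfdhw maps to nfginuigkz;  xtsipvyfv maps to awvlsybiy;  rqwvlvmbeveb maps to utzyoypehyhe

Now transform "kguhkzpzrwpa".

njxkncscuzsd

What's happening: shift every letter 3 places forward in the alphabet (wrapping around).
So "kguhkzpzrwpa" becomes "njxkncscuzsd".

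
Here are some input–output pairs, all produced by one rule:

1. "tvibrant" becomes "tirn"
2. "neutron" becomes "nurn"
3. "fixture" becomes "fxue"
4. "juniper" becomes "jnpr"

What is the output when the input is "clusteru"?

cutr

The rule is to keep every other character starting from the first (positions 1st, 3rd, 5th, ...).
Doing the same to "clusteru": "cutr".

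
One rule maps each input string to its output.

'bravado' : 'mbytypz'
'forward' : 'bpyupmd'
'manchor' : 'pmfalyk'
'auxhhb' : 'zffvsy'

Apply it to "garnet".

rclpye

The transformation: reverse the string, then shift every letter 2 places backward in the alphabet (wrapping around).
For "garnet", step one produces "tenrag"; step two turns that into "rclpye".
(Check on "forward": → "drawrof" → "bpyupmd" ✓)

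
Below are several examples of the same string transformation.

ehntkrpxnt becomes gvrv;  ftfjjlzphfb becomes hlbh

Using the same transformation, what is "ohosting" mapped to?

qup

The rule is to keep one character in every 3, starting at position 1 (positions 1st, 4th, 7th, ...), then shift every letter 2 places forward in the alphabet (wrapping around).
"ohosting" → "osn" → "qup".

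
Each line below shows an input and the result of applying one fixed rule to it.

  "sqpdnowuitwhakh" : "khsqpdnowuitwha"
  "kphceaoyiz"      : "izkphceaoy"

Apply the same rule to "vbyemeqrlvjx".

jxvbyemeqrlv

Each output is the input with this applied: move the last 2 characters to the front (rotate right by 2).
For "vbyemeqrlvjx" the result is "jxvbyemeqrlv".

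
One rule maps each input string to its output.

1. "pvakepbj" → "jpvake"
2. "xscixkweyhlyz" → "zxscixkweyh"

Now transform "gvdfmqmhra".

agvdfmqm

The rule is to move the last 3 characters to the front (rotate right by 3), then delete the first 2 characters.
"gvdfmqmhra" → "hragvdfmqm" → "agvdfmqm".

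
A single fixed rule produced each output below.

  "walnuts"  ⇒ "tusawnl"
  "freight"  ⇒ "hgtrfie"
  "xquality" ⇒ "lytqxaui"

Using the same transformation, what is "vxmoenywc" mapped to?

wycxvomne

In each case the input is transformed by: swap each adjacent pair of characters (1↔2, 3↔4, ...), then move the last 3 characters to the front (rotate right by 3).
Starting from "vxmoenywc": after the first operation, "xvomnewyc"; after the second, "wycxvomne".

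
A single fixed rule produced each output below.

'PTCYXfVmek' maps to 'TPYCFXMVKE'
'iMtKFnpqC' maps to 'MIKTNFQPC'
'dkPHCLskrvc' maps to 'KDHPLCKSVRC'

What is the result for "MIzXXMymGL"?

IMXZMXMYLG

Each output is the input with this applied: swap each adjacent pair of characters (1↔2, 3↔4, ...), then convert every letter to uppercase.
On "MIzXXMymGL" that produces "IMXZMXMYLG".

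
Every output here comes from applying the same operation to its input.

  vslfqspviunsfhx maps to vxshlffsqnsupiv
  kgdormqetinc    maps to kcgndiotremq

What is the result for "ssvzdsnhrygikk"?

Each output is the input with this applied: take characters alternately from the front and the back (1st, last, 2nd, 2nd-last, ...).
So "ssvzdsnhrygikk" becomes "skskvizgdysrnh".

skskvizgdysrnh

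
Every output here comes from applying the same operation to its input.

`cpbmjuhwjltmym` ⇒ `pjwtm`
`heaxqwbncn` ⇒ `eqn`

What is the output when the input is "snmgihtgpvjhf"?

nigj

Rule — keep one character in every 3, starting at position 2 (positions 2nd, 5th, 8th, ...).
So "snmgihtgpvjhf" becomes "nigj".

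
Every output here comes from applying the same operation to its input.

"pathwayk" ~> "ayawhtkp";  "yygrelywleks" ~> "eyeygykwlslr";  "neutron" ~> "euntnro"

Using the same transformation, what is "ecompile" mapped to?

cpeoemil

The rule is to sort the characters into alphabetical order, then take characters alternately from the front and the back (1st, last, 2nd, 2nd-last, ...).
"ecompile" → "ceeilmop" → "cpeoemil".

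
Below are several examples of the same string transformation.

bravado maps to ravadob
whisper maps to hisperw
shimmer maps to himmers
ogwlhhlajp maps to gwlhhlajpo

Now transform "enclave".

nclavee

What's happening: move the first character to the end.
Doing the same to "enclave": "nclavee".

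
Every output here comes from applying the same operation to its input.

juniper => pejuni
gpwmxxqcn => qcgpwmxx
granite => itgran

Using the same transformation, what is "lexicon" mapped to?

What's happening: delete the last character, then move the last 2 characters to the front (rotate right by 2).
"lexicon" → "lexico" → "colexi".

colexi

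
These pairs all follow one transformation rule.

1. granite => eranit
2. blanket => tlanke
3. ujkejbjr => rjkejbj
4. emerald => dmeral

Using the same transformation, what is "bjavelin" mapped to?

What's happening: delete the first character, then move the last character to the front.
On "bjavelin": the first step gives "javelin", and the second then gives "njaveli".

njaveli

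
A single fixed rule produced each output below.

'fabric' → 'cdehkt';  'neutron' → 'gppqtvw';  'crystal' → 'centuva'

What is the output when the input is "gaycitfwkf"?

The pattern: sort the characters into alphabetical order, then shift every letter 2 places forward in the alphabet (wrapping around).
Working it through for "gaycitfwkf": intermediate "acffgiktwy", final "cehhikmvya".

cehhikmvya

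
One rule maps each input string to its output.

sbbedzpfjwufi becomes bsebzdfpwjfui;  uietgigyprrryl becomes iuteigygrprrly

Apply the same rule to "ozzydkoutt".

In each case the input is transformed by: swap each adjacent pair of characters (1↔2, 3↔4, ...).
Doing the same to "ozzydkoutt": "zoyzkduott".

zoyzkduott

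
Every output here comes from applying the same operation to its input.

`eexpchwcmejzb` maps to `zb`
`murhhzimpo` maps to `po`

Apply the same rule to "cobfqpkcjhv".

What's happening: keep only the last 2 characters.
On "cobfqpkcjhv" that produces "hv".

hv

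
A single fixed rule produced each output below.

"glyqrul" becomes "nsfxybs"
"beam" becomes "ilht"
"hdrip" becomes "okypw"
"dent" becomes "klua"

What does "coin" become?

Looking at the pairs, the operation is to shift every letter 7 places forward in the alphabet (wrapping around).
So "coin" becomes "jvpu".

jvpu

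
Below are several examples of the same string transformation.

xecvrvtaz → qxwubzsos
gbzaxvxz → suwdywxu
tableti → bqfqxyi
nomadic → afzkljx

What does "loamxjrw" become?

The pattern: shift every letter 3 places backward in the alphabet (wrapping around), then move the last 3 characters to the front (rotate right by 3).
On "loamxjrw": the first step gives "ilxjugot", and the second then gives "gotilxju".

gotilxju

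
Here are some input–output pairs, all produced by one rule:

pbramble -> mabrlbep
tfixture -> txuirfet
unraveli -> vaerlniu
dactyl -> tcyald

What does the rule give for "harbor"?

broarh

Each output is the input with this applied: swap the front and back halves of the string, then take characters alternately from the front and the back (1st, last, 2nd, 2nd-last, ...).
For "harbor", step one produces "borhar"; step two turns that into "broarh".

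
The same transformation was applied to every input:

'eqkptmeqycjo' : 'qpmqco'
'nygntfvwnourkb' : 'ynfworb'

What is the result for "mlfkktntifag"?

In each case the input is transformed by: keep every other character starting from the second (positions 2nd, 4th, 6th, ...).
On "mlfkktntifag" that produces "lkttfg".

lkttfg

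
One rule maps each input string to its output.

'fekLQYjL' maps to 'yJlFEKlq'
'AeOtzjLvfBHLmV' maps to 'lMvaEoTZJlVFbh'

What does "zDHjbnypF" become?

YPfZdhJBN

Each output is the input with this applied: flip the case of every letter, then move the last 3 characters to the front (rotate right by 3).
For "zDHjbnypF", step one produces "ZdhJBNYPf"; step two turns that into "YPfZdhJBN".
(Check on "fekLQYjL": → "FEKlqyJl" → "yJlFEKlq" ✓)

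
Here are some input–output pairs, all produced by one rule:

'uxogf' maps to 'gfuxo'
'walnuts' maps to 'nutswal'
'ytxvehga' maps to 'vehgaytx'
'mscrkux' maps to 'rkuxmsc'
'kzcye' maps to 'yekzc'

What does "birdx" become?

dxbir

The transformation: move the first 3 characters to the end (rotate left by 3).
Applying that to "birdx" gives "dxbir".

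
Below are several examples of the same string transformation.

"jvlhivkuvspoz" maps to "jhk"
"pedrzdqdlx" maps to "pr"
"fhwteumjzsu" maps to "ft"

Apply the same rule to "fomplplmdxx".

fp

What's happening: keep one character in every 3, starting at position 1 (positions 1st, 4th, 7th, ...), then delete the last 2 characters.
"fomplplmdxx" → "fp".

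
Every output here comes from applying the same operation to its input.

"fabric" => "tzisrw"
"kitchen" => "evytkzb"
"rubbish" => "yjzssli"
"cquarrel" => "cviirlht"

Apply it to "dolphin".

Looking at the pairs, the operation is to shift every letter 9 places backward in the alphabet (wrapping around), then reverse the string.
Working it through for "dolphin": intermediate "ufcgyze", final "ezygcfu".

ezygcfu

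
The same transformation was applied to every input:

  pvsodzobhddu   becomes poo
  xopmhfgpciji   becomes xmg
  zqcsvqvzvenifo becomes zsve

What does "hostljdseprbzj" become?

The transformation: delete the last 3 characters, then keep one character in every 3, starting at position 1 (positions 1st, 4th, 7th, ...).
Working it through for "hostljdseprbzj": intermediate "hostljdsepr", final "htdp".

htdp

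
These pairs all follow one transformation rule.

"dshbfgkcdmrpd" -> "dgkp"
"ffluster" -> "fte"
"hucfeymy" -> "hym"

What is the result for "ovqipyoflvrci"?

oyoc

In each case the input is transformed by: swap each adjacent pair of characters (1↔2, 3↔4, ...), then keep one character in every 3, starting at position 2 (positions 2nd, 5th, 8th, ...).
Applying that to "ovqipyoflvrci" gives "oyoc".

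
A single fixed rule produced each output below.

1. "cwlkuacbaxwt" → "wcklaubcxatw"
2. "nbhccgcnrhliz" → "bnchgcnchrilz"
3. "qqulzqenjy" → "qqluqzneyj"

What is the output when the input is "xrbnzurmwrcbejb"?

What's happening: swap each adjacent pair of characters (1↔2, 3↔4, ...).
For "xrbnzurmwrcbejb" the result is "rxnbuzmrrwbcjeb".

rxnbuzmrrwbcjeb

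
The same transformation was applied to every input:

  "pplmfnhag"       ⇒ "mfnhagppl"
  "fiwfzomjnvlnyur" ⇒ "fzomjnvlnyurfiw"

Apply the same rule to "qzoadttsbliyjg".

adttsbliyjgqzo

The pattern: move the first 3 characters to the end (rotate left by 3).
So "qzoadttsbliyjg" becomes "adttsbliyjgqzo".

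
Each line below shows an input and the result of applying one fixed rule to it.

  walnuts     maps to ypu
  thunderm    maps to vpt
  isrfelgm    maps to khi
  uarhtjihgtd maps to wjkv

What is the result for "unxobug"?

Rule — shift every letter 2 places forward in the alphabet (wrapping around), then keep one character in every 3, starting at position 1 (positions 1st, 4th, 7th, ...).
For "unxobug", step one produces "wpzqdwi"; step two turns that into "wqi".

wqi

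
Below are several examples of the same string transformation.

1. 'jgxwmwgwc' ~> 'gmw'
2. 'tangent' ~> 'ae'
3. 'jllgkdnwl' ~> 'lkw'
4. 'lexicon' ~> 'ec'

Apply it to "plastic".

Each output is the input with this applied: keep one character in every 3, starting at position 2 (positions 2nd, 5th, 8th, ...).
"plastic" → "lt".

lt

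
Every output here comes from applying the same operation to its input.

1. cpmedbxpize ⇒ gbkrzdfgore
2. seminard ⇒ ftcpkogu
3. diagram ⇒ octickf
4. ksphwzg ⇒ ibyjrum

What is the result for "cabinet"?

Rule — shift every letter 2 places forward in the alphabet (wrapping around), then reverse the string.
Applying that to "cabinet" gives "vgpkdce".

vgpkdce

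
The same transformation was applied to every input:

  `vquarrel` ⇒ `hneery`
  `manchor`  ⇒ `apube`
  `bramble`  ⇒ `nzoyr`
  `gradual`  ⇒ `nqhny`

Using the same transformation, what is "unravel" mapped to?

The transformation: delete the first 2 characters, then shift every letter 13 places forward in the alphabet (wrapping around) — i.e. ROT13.
Starting from "unravel": after the first operation, "ravel"; after the second, "eniry".

eniry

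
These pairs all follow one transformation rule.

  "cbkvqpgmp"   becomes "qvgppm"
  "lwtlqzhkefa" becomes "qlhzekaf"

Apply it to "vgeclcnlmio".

In each case the input is transformed by: delete the first 3 characters, then swap each adjacent pair of characters (1↔2, 3↔4, ...).
For "vgeclcnlmio", step one produces "clcnlmio"; step two turns that into "lcncmloi".
(Check on "cbkvqpgmp": → "vqpgmp" → "qvgppm" ✓)

lcncmloi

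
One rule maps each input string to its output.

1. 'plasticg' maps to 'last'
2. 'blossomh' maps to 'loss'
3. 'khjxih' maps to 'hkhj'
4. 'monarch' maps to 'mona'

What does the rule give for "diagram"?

diag

Looking at the pairs, the operation is to move the last 3 characters to the front (rotate right by 3), then keep only the last 4 characters.
Applying both steps to "diagram": "ramdiag", then "diag".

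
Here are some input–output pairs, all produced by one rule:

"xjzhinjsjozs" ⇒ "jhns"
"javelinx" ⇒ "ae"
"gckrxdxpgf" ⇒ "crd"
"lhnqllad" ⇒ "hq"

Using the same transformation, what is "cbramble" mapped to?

ba

The pattern: keep every other character starting from the second (positions 2nd, 4th, 6th, ...), then delete the last 2 characters.
"cbramble" → "babe" → "ba".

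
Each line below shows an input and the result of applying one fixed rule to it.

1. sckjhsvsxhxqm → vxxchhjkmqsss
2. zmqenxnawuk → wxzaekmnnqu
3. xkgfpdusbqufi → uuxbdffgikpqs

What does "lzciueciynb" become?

uyzbcceiiln

What's happening: sort the characters into alphabetical order, then move the last 3 characters to the front (rotate right by 3).
For "lzciueciynb", step one produces "bcceiilnuyz"; step two turns that into "uyzbcceiiln".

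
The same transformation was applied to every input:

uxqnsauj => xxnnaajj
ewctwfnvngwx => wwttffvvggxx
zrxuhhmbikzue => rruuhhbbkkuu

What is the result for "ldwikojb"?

ddiioobb

Each output is the input with this applied: keep every other character starting from the second (positions 2nd, 4th, 6th, ...), then double every character.
Applying both steps to "ldwikojb": "diob", then "ddiioobb".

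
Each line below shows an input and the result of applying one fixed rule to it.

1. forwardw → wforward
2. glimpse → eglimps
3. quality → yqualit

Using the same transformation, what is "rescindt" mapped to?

The transformation: move the last character to the front.
So "rescindt" becomes "trescind".

trescind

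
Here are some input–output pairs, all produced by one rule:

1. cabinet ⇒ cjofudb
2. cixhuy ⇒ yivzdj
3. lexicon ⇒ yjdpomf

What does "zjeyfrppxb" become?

Rule — move the first 2 characters to the end (rotate left by 2), then shift every letter 1 place forward in the alphabet (wrapping around).
Applying both steps to "zjeyfrppxb": "eyfrppxbzj", then "fzgsqqycak".

fzgsqqycak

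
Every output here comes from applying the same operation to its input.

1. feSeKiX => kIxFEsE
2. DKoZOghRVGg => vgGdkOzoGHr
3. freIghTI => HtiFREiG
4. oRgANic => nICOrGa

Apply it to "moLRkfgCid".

cIDMOlrKFG

Rule — move the last 3 characters to the front (rotate right by 3), then flip the case of every letter.
For "moLRkfgCid", step one produces "CidmoLRkfg"; step two turns that into "cIDMOlrKFG".
(Check on "DKoZOghRVGg": → "VGgDKoZOghR" → "vgGdkOzoGHr" ✓)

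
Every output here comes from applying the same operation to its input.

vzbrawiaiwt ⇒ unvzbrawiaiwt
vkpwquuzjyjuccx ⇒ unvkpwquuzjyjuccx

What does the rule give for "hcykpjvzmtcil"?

The transformation: prepend "un".
Applying that to "hcykpjvzmtcil" gives "unhcykpjvzmtcil".

unhcykpjvzmtcil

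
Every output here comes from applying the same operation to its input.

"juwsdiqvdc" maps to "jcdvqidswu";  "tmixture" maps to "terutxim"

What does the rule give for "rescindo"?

Looking at the pairs, the operation is to move the first character to the end, then reverse the string.
On "rescindo": the first step gives "escindor", and the second then gives "rodnicse".

rodnicse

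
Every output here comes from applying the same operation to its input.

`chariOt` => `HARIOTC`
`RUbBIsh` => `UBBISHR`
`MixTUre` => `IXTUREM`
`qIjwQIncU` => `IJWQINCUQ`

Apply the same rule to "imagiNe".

What's happening: move the first character to the end, then convert every letter to uppercase.
Applying both steps to "imagiNe": "magiNei", then "MAGINEI".

MAGINEI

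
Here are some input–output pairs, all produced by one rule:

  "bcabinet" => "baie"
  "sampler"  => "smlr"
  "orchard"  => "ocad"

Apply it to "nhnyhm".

In each case the input is transformed by: keep every other character starting from the first (positions 1st, 3rd, 5th, ...).
"nhnyhm" → "nnh".

nnh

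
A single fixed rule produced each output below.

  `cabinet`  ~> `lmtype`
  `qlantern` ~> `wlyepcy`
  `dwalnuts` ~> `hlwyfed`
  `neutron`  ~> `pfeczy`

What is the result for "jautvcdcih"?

What's happening: delete the first character, then shift every letter 11 places forward in the alphabet (wrapping around).
So "jautvcdcih" becomes "lfegnonts".

lfegnonts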